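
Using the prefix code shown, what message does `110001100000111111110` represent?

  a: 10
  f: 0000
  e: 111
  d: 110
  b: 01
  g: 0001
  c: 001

dcafeed

Read left to right; each codeword is recognised as soon as it completes (prefix code):
  110→d | 001→c | 10→a | 0000→f | 111→e | 111→e | 110→d
Decoded message: dcafeed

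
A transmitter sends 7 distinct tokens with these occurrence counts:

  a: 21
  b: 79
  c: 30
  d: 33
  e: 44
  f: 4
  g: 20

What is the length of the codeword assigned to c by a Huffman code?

3

Huffman merges, smallest pair first:
f(4) + g(20) → 24
a(21) + 24 → 45
c(30) + d(33) → 63
e(44) + 45 → 89
63 + b(79) → 142
89 + 142 → 231
c sits 3 levels below the root, so its codeword is 3 bits.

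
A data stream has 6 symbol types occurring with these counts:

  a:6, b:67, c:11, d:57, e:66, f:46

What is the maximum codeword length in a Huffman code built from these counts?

4

Merge the two lowest-weight nodes at each step:
a(6) + c(11) → 17
17 + f(46) → 63
d(57) + 63 → 120
e(66) + b(67) → 133
120 + 133 → 253
The first pair merged (a, c) ends up deepest, at depth 4.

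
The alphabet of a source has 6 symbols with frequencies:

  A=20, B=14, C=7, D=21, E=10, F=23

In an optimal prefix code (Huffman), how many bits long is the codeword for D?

Huffman merges, smallest pair first:
merge C(7) and E(10): 17
merge B(14) and 17: 31
merge A(20) and D(21): 41
merge F(23) and 31: 54
merge 41 and 54: 95
D's leaf is at depth 2, giving a 2-bit codeword.

2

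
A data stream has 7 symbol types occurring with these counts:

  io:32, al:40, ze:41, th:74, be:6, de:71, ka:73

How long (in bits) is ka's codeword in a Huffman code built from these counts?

2

Huffman merges, smallest pair first:
combine be(6), io(32) → 38
combine 38, al(40) → 78
combine ze(41), de(71) → 112
combine ka(73), th(74) → 147
combine 78, 112 → 190
combine 147, 190 → 337
The subtree containing ka is merged 2 times, so code length = 2.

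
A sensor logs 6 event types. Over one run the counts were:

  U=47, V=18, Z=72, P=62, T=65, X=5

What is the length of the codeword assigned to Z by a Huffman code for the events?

2

Build the tree from the bottom:
merge X(5) and V(18): 23
merge 23 and U(47): 70
merge P(62) and T(65): 127
merge 70 and Z(72): 142
merge 127 and 142: 269
The subtree containing Z is merged 2 times, so code length = 2.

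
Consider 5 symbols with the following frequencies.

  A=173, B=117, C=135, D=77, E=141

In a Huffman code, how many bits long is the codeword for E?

Build the tree from the bottom:
combine D(77), B(117) → 194
combine C(135), E(141) → 276
combine A(173), 194 → 367
combine 276, 367 → 643
E sits 2 levels below the root, so its codeword is 2 bits.

2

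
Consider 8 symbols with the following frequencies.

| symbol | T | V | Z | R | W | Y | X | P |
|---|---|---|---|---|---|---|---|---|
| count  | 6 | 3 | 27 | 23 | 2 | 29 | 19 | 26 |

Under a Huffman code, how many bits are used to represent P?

3

Repeatedly merge the two smallest:
merge W(2) and V(3): 5
merge 5 and T(6): 11
merge 11 and X(19): 30
merge R(23) and P(26): 49
merge Z(27) and Y(29): 56
merge 30 and 49: 79
merge 56 and 79: 135
P sits 3 levels below the root, so its codeword is 3 bits.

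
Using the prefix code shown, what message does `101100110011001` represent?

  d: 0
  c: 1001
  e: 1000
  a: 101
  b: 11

Read left to right; each codeword is recognised as soon as it completes (prefix code):
  101→a | 1001→c | 1001→c | 1001→c
Decoded message: accc

accc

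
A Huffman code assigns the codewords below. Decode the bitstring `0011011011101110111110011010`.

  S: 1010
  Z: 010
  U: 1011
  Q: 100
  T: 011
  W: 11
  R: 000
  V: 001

VUTUUWQWZ

Read left to right; each codeword is recognised as soon as it completes (prefix code):
  001→V | 1011→U | 011→T | 1011→U | 1011→U | 11→W | 100→Q | 11→W | 010→Z
Decoded message: VUTUUWQWZ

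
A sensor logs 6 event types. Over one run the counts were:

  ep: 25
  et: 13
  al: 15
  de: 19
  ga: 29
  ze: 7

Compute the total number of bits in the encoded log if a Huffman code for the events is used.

Merge the two smallest weights repeatedly:
ze(7) + et(13) → 20
al(15) + de(19) → 34
20 + ep(25) → 45
ga(29) + 34 → 63
45 + 63 → 108
Each symbol's bit-cost is frequency × depth; summing gives 270 bits (equivalently 20 + 34 + 45 + 63 + 108).

270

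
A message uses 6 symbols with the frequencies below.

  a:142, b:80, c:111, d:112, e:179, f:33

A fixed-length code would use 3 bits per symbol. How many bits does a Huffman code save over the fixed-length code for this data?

321

Fixed-length: 3 bits × 657 symbols = 1971 bits.
Huffman merges:
f(33) + b(80) → 113
c(111) + d(112) → 223
113 + a(142) → 255
e(179) + 223 → 402
255 + 402 → 657
Huffman total = 113 + 223 + 255 + 402 + 657 = 1650 bits.
Saving = 1971 − 1650 = 321 bits.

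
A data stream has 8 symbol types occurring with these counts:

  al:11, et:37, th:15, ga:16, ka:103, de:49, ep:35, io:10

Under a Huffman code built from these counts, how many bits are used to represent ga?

Repeatedly merge the two smallest:
io(10) + al(11) → 21
th(15) + ga(16) → 31
21 + 31 → 52
ep(35) + et(37) → 72
de(49) + 52 → 101
72 + 101 → 173
ka(103) + 173 → 276
The subtree containing ga is merged 5 times, so code length = 5.

5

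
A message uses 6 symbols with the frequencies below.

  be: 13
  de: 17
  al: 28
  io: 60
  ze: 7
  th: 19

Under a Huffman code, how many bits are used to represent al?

3

Repeatedly merge the two smallest:
merge ze(7) and be(13): 20
merge de(17) and th(19): 36
merge 20 and al(28): 48
merge 36 and 48: 84
merge io(60) and 84: 144
The subtree containing al is merged 3 times, so code length = 3.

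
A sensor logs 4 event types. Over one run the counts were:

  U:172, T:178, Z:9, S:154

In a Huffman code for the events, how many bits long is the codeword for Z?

3

Huffman merges, smallest pair first:
Z(9) + S(154) → 163
163 + U(172) → 335
T(178) + 335 → 513
The subtree containing Z is merged 3 times, so code length = 3.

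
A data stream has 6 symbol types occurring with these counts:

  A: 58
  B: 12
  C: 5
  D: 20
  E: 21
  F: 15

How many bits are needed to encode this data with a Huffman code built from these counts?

Build the Huffman tree bottom-up:
merge C(5) and B(12): 17
merge F(15) and 17: 32
merge D(20) and E(21): 41
merge 32 and 41: 73
merge A(58) and 73: 131
Total encoded bits = sum of merged weights = 17 + 32 + 41 + 73 + 131 = 294.

294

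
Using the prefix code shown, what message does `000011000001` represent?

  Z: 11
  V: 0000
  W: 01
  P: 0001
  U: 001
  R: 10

Read left to right; each codeword is recognised as soon as it completes (prefix code):
  0000→V | 11→Z | 0000→V | 01→W
Decoded message: VZVW

VZVW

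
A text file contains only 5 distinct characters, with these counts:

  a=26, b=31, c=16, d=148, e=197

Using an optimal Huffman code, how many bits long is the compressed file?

Greedily combine the two least-frequent nodes:
c(16) + a(26) → 42
b(31) + 42 → 73
73 + d(148) → 221
e(197) + 221 → 418
The encoded length is the sum of every internal node's weight: 42 + 73 + 221 + 418 = 754 bits.

754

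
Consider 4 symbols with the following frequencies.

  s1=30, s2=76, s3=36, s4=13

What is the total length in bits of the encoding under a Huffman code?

277

Merge the two smallest weights repeatedly:
s4(13) + s1(30) → 43
s3(36) + 43 → 79
s2(76) + 79 → 155
Each symbol's bit-cost is frequency × depth; summing gives 277 bits (equivalently 43 + 79 + 155).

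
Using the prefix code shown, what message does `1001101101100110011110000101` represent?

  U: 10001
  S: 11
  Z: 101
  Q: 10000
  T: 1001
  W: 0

TZZTTSQZ

Read left to right; each codeword is recognised as soon as it completes (prefix code):
  1001→T | 101→Z | 101→Z | 1001→T | 1001→T | 11→S | 10000→Q | 101→Z
Decoded message: TZZTTSQZ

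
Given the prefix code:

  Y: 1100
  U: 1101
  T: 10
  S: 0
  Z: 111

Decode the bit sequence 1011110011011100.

TZTSUY

Read left to right; each codeword is recognised as soon as it completes (prefix code):
  10→T | 111→Z | 10→T | 0→S | 1101→U | 1100→Y
Decoded message: TZTSUY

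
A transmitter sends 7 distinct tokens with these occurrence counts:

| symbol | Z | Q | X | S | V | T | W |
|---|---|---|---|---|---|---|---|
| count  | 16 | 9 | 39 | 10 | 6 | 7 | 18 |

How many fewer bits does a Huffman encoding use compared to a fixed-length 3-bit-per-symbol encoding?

46

Fixed-length: 3 bits × 105 symbols = 315 bits.
Huffman merges:
V(6) + T(7) → 13
Q(9) + S(10) → 19
13 + Z(16) → 29
W(18) + 19 → 37
29 + 37 → 66
X(39) + 66 → 105
Huffman total = 13 + 19 + 29 + 37 + 66 + 105 = 269 bits.
Saving = 315 − 269 = 46 bits.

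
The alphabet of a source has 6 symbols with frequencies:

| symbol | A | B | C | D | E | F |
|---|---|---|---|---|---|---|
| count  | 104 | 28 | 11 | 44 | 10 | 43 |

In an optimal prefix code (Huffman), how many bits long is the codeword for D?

3

Build the tree from the bottom:
E(10) + C(11) → 21
21 + B(28) → 49
F(43) + D(44) → 87
49 + 87 → 136
A(104) + 136 → 240
The subtree containing D is merged 3 times, so code length = 3.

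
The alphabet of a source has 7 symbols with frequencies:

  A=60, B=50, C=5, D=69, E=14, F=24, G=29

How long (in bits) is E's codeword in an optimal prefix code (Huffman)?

Build the tree from the bottom:
merge C(5) and E(14): 19
merge 19 and F(24): 43
merge G(29) and 43: 72
merge B(50) and A(60): 110
merge D(69) and 72: 141
merge 110 and 141: 251
The subtree containing E is merged 5 times, so code length = 5.

5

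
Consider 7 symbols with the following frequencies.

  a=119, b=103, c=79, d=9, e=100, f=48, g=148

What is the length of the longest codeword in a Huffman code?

Merge the two lowest-weight nodes at each step:
d(9) + f(48) → 57
57 + c(79) → 136
e(100) + b(103) → 203
a(119) + 136 → 255
g(148) + 203 → 351
255 + 351 → 606
Maximum depth reached is 4.

4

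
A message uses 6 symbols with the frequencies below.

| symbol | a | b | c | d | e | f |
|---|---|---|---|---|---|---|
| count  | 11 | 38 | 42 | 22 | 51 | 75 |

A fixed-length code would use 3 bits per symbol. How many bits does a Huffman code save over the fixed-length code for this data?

135

Fixed-length: 3 bits × 239 symbols = 717 bits.
Huffman merges:
a(11) + d(22) → 33
33 + b(38) → 71
c(42) + e(51) → 93
71 + f(75) → 146
93 + 146 → 239
Huffman total = 33 + 71 + 93 + 146 + 239 = 582 bits.
Saving = 717 − 582 = 135 bits.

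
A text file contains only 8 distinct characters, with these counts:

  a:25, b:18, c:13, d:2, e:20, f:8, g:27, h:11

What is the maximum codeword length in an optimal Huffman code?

5

Merge the two lowest-weight nodes at each step:
d(2) + f(8) → 10
10 + h(11) → 21
c(13) + b(18) → 31
e(20) + 21 → 41
a(25) + g(27) → 52
31 + 41 → 72
52 + 72 → 124
The rarest symbols sit at the bottom; the longest codeword is 5 bits.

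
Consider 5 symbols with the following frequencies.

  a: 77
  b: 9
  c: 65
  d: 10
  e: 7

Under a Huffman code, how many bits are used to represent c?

Repeatedly merge the two smallest:
combine e(7), b(9) → 16
combine d(10), 16 → 26
combine 26, c(65) → 91
combine a(77), 91 → 168
c sits 2 levels below the root, so its codeword is 2 bits.

2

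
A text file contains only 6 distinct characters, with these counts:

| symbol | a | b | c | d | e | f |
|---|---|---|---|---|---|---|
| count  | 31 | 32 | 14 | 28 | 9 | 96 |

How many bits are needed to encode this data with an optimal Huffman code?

Merge the two smallest weights repeatedly:
e(9) + c(14) → 23
23 + d(28) → 51
a(31) + b(32) → 63
51 + 63 → 114
f(96) + 114 → 210
Total encoded bits = sum of merged weights = 23 + 51 + 63 + 114 + 210 = 461.

461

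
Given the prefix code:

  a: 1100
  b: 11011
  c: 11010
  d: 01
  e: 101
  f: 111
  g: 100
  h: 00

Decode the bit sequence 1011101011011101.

Read left to right; each codeword is recognised as soon as it completes (prefix code):
  101→e | 11010→c | 11011→b | 101→e
Decoded message: ecbe

ecbe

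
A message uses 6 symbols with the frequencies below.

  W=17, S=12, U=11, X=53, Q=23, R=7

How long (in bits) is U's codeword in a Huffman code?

Repeatedly merge the two smallest:
merge R(7) and U(11): 18
merge S(12) and W(17): 29
merge 18 and Q(23): 41
merge 29 and 41: 70
merge X(53) and 70: 123
The subtree containing U is merged 4 times, so code length = 4.

4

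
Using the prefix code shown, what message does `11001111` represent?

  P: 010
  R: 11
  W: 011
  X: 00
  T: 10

RXRR

Read left to right; each codeword is recognised as soon as it completes (prefix code):
  11→R | 00→X | 11→R | 11→R
Decoded message: RXRR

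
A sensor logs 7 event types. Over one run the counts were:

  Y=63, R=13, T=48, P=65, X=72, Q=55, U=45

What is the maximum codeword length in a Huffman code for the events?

4

Merge the two lowest-weight nodes at each step:
R(13) + U(45) → 58
T(48) + Q(55) → 103
58 + Y(63) → 121
P(65) + X(72) → 137
103 + 121 → 224
137 + 224 → 361
The first pair merged (R, U) ends up deepest, at depth 4.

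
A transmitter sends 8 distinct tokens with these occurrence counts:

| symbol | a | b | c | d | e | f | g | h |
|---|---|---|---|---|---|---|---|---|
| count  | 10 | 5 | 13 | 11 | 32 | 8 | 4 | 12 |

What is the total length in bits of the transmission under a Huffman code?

Merge the two smallest weights repeatedly:
g(4) + b(5) → 9
f(8) + 9 → 17
a(10) + d(11) → 21
h(12) + c(13) → 25
17 + 21 → 38
25 + e(32) → 57
38 + 57 → 95
The encoded length is the sum of every internal node's weight: 9 + 17 + 21 + 25 + 38 + 57 + 95 = 262 bits.

262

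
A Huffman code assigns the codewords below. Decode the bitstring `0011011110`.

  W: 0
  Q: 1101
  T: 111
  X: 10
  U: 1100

WWQTW

Read left to right; each codeword is recognised as soon as it completes (prefix code):
  0→W | 0→W | 1101→Q | 111→T | 0→W
Decoded message: WWQTW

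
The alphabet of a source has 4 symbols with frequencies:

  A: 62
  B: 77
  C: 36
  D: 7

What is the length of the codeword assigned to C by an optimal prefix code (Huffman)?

Repeatedly merge the two smallest:
merge D(7) and C(36): 43
merge 43 and A(62): 105
merge B(77) and 105: 182
C's leaf is at depth 3, giving a 3-bit codeword.

3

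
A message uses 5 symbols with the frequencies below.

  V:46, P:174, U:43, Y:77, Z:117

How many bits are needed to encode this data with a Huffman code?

Merge the two smallest weights repeatedly:
U(43) + V(46) → 89
Y(77) + 89 → 166
Z(117) + 166 → 283
P(174) + 283 → 457
Each symbol's bit-cost is frequency × depth; summing gives 995 bits (equivalently 89 + 166 + 283 + 457).

995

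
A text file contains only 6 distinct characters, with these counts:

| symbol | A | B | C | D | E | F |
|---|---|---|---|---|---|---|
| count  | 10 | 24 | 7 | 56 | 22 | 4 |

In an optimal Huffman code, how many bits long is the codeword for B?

2

Repeatedly merge the two smallest:
combine F(4), C(7) → 11
combine A(10), 11 → 21
combine 21, E(22) → 43
combine B(24), 43 → 67
combine D(56), 67 → 123
B's leaf is at depth 2, giving a 2-bit codeword.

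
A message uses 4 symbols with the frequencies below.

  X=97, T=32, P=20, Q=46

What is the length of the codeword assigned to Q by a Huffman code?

2

Build the tree from the bottom:
merge P(20) and T(32): 52
merge Q(46) and 52: 98
merge X(97) and 98: 195
Q sits 2 levels below the root, so its codeword is 2 bits.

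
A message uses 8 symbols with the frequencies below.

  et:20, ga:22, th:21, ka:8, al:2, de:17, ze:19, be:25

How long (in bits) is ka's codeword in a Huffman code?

4

Huffman merges, smallest pair first:
al(2) + ka(8) → 10
10 + de(17) → 27
ze(19) + et(20) → 39
th(21) + ga(22) → 43
be(25) + 27 → 52
39 + 43 → 82
52 + 82 → 134
The subtree containing ka is merged 4 times, so code length = 4.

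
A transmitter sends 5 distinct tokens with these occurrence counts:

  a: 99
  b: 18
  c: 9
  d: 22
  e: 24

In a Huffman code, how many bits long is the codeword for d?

Build the tree from the bottom:
merge c(9) and b(18): 27
merge d(22) and e(24): 46
merge 27 and 46: 73
merge 73 and a(99): 172
The subtree containing d is merged 3 times, so code length = 3.

3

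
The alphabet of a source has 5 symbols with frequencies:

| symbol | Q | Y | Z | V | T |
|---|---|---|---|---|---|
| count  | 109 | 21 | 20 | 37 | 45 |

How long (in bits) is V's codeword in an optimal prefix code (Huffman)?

Repeatedly merge the two smallest:
Z(20) + Y(21) → 41
V(37) + 41 → 78
T(45) + 78 → 123
Q(109) + 123 → 232
The subtree containing V is merged 3 times, so code length = 3.

3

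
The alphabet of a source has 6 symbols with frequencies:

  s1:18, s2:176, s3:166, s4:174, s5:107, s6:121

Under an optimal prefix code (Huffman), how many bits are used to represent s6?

3

Huffman merges, smallest pair first:
combine s1(18), s5(107) → 125
combine s6(121), 125 → 246
combine s3(166), s4(174) → 340
combine s2(176), 246 → 422
combine 340, 422 → 762
s6 sits 3 levels below the root, so its codeword is 3 bits.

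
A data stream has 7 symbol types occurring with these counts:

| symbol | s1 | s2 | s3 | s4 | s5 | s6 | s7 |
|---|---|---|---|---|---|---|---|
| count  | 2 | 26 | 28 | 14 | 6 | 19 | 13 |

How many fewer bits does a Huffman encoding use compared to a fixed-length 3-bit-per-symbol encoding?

46

Fixed-length: 3 bits × 108 symbols = 324 bits.
Huffman merges:
combine s1(2), s5(6) → 8
combine 8, s7(13) → 21
combine s4(14), s6(19) → 33
combine 21, s2(26) → 47
combine s3(28), 33 → 61
combine 47, 61 → 108
Huffman total = 8 + 21 + 33 + 47 + 61 + 108 = 278 bits.
Saving = 324 − 278 = 46 bits.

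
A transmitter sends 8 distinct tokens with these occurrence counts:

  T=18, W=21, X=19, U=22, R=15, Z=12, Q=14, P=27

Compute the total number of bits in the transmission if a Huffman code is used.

Greedily combine the two least-frequent nodes:
Z(12) + Q(14) → 26
R(15) + T(18) → 33
X(19) + W(21) → 40
U(22) + 26 → 48
P(27) + 33 → 60
40 + 48 → 88
60 + 88 → 148
The encoded length is the sum of every internal node's weight: 26 + 33 + 40 + 48 + 60 + 88 + 148 = 443 bits.

443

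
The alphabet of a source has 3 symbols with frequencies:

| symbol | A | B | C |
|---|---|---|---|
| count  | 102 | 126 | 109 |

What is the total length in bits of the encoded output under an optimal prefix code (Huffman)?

Merge the two smallest weights repeatedly:
A(102) + C(109) → 211
B(126) + 211 → 337
Total encoded bits = sum of merged weights = 211 + 337 = 548.

548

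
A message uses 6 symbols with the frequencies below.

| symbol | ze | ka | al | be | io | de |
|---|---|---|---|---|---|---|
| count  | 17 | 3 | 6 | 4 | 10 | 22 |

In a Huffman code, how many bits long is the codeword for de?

Repeatedly merge the two smallest:
ka(3) + be(4) → 7
al(6) + 7 → 13
io(10) + 13 → 23
ze(17) + de(22) → 39
23 + 39 → 62
de sits 2 levels below the root, so its codeword is 2 bits.

2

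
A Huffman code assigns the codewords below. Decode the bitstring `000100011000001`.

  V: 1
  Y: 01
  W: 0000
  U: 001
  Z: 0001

ZZVWY

Read left to right; each codeword is recognised as soon as it completes (prefix code):
  0001→Z | 0001→Z | 1→V | 0000→W | 01→Y
Decoded message: ZZVWY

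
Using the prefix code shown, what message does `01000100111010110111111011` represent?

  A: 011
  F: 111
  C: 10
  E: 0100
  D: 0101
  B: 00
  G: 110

Read left to right; each codeword is recognised as soon as it completes (prefix code):
  0100→E | 0100→E | 111→F | 0101→D | 10→C | 111→F | 111→F | 011→A
Decoded message: EEFDCFFA

EEFDCFFA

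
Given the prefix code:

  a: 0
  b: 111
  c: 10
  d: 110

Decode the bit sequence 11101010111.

Read left to right; each codeword is recognised as soon as it completes (prefix code):
  111→b | 0→a | 10→c | 10→c | 111→b
Decoded message: baccb

baccb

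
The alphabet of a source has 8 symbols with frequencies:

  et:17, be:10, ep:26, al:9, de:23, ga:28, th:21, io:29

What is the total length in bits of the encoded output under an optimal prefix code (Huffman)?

Build the Huffman tree bottom-up:
combine al(9), be(10) → 19
combine et(17), 19 → 36
combine th(21), de(23) → 44
combine ep(26), ga(28) → 54
combine io(29), 36 → 65
combine 44, 54 → 98
combine 65, 98 → 163
The encoded length is the sum of every internal node's weight: 19 + 36 + 44 + 54 + 65 + 98 + 163 = 479 bits.

479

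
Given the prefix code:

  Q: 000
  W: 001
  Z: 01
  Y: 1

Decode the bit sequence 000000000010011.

Read left to right; each codeword is recognised as soon as it completes (prefix code):
  000→Q | 000→Q | 000→Q | 01→Z | 001→W | 1→Y
Decoded message: QQQZWY

QQQZWY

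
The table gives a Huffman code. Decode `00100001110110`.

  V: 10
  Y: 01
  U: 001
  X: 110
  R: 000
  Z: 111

URYXX

Read left to right; each codeword is recognised as soon as it completes (prefix code):
  001→U | 000→R | 01→Y | 110→X | 110→X
Decoded message: URYXX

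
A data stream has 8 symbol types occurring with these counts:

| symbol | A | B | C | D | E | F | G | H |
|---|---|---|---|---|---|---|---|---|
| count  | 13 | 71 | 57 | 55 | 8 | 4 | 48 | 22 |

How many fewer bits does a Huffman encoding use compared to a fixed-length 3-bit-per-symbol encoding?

Fixed-length: 3 bits × 278 symbols = 834 bits.
Huffman merges:
merge F(4) and E(8): 12
merge 12 and A(13): 25
merge H(22) and 25: 47
merge 47 and G(48): 95
merge D(55) and C(57): 112
merge B(71) and 95: 166
merge 112 and 166: 278
Huffman total = 12 + 25 + 47 + 95 + 112 + 166 + 278 = 735 bits.
Saving = 834 − 735 = 99 bits.

99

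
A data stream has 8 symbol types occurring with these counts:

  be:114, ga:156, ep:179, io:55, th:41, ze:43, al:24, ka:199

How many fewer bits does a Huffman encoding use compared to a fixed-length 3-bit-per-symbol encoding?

215

Fixed-length: 3 bits × 811 symbols = 2433 bits.
Huffman merges:
al(24) + th(41) → 65
ze(43) + io(55) → 98
65 + 98 → 163
be(114) + ga(156) → 270
163 + ep(179) → 342
ka(199) + 270 → 469
342 + 469 → 811
Huffman total = 65 + 98 + 163 + 270 + 342 + 469 + 811 = 2218 bits.
Saving = 2433 − 2218 = 215 bits.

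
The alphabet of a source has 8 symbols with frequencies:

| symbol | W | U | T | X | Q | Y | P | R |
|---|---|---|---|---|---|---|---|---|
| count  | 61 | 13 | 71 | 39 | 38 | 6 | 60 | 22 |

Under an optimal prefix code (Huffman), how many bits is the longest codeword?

5

Merge the two lowest-weight nodes at each step:
combine Y(6), U(13) → 19
combine 19, R(22) → 41
combine Q(38), X(39) → 77
combine 41, P(60) → 101
combine W(61), T(71) → 132
combine 77, 101 → 178
combine 132, 178 → 310
The first pair merged (Y, U) ends up deepest, at depth 5.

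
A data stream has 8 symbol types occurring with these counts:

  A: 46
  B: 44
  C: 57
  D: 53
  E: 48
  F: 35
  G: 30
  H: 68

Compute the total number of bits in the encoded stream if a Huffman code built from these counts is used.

Greedily combine the two least-frequent nodes:
combine G(30), F(35) → 65
combine B(44), A(46) → 90
combine E(48), D(53) → 101
combine C(57), 65 → 122
combine H(68), 90 → 158
combine 101, 122 → 223
combine 158, 223 → 381
Total encoded bits = sum of merged weights = 65 + 90 + 101 + 122 + 158 + 223 + 381 = 1140.

1140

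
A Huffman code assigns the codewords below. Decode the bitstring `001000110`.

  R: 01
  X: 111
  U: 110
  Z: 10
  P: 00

Read left to right; each codeword is recognised as soon as it completes (prefix code):
  00→P | 10→Z | 00→P | 110→U
Decoded message: PZPU

PZPU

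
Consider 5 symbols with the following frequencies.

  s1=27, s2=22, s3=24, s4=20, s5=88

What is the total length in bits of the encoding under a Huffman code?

367

Greedily combine the two least-frequent nodes:
merge s4(20) and s2(22): 42
merge s3(24) and s1(27): 51
merge 42 and 51: 93
merge s5(88) and 93: 181
Each symbol's bit-cost is frequency × depth; summing gives 367 bits (equivalently 42 + 51 + 93 + 181).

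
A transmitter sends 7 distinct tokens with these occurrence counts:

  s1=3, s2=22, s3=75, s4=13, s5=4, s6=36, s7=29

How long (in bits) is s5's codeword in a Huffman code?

Repeatedly merge the two smallest:
combine s1(3), s5(4) → 7
combine 7, s4(13) → 20
combine 20, s2(22) → 42
combine s7(29), s6(36) → 65
combine 42, 65 → 107
combine s3(75), 107 → 182
s5's leaf is at depth 5, giving a 5-bit codeword.

5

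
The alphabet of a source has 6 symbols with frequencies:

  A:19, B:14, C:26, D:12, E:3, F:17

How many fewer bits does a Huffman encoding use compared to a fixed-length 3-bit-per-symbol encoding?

Fixed-length: 3 bits × 91 symbols = 273 bits.
Huffman merges:
merge E(3) and D(12): 15
merge B(14) and 15: 29
merge F(17) and A(19): 36
merge C(26) and 29: 55
merge 36 and 55: 91
Huffman total = 15 + 29 + 36 + 55 + 91 = 226 bits.
Saving = 273 − 226 = 47 bits.

47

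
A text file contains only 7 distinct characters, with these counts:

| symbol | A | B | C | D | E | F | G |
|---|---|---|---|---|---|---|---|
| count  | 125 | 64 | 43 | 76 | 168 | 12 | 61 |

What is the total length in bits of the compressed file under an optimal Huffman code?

Merge the two smallest weights repeatedly:
merge F(12) and C(43): 55
merge 55 and G(61): 116
merge B(64) and D(76): 140
merge 116 and A(125): 241
merge 140 and E(168): 308
merge 241 and 308: 549
The encoded length is the sum of every internal node's weight: 55 + 116 + 140 + 241 + 308 + 549 = 1409 bits.

1409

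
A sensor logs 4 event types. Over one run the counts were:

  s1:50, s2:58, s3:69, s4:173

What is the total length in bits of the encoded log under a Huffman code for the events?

635

Merge the two smallest weights repeatedly:
s1(50) + s2(58) → 108
s3(69) + 108 → 177
s4(173) + 177 → 350
The encoded length is the sum of every internal node's weight: 108 + 177 + 350 = 635 bits.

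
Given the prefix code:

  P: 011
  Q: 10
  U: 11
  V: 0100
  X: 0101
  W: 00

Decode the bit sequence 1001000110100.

QVPV

Read left to right; each codeword is recognised as soon as it completes (prefix code):
  10→Q | 0100→V | 011→P | 0100→V
Decoded message: QVPV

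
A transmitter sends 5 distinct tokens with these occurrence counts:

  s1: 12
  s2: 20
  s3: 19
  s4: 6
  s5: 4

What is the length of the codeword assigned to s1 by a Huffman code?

2

Repeatedly merge the two smallest:
combine s5(4), s4(6) → 10
combine 10, s1(12) → 22
combine s3(19), s2(20) → 39
combine 22, 39 → 61
s1 sits 2 levels below the root, so its codeword is 2 bits.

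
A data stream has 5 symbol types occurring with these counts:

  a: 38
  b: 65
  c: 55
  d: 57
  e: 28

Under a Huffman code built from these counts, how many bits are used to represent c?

Build the tree from the bottom:
e(28) + a(38) → 66
c(55) + d(57) → 112
b(65) + 66 → 131
112 + 131 → 243
The subtree containing c is merged 2 times, so code length = 2.

2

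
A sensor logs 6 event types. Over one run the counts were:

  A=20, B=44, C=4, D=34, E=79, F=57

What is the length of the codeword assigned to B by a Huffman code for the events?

2

Huffman merges, smallest pair first:
merge C(4) and A(20): 24
merge 24 and D(34): 58
merge B(44) and F(57): 101
merge 58 and E(79): 137
merge 101 and 137: 238
The subtree containing B is merged 2 times, so code length = 2.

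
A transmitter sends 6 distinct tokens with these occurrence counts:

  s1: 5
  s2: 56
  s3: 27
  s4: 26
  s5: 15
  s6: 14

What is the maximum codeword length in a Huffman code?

4

Merge the two lowest-weight nodes at each step:
combine s1(5), s6(14) → 19
combine s5(15), 19 → 34
combine s4(26), s3(27) → 53
combine 34, 53 → 87
combine s2(56), 87 → 143
The rarest symbols sit at the bottom; the longest codeword is 4 bits.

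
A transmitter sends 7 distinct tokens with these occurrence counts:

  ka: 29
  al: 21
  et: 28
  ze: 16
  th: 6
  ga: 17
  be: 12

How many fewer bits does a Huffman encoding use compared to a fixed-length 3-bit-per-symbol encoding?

39

Fixed-length: 3 bits × 129 symbols = 387 bits.
Huffman merges:
combine th(6), be(12) → 18
combine ze(16), ga(17) → 33
combine 18, al(21) → 39
combine et(28), ka(29) → 57
combine 33, 39 → 72
combine 57, 72 → 129
Huffman total = 18 + 33 + 39 + 57 + 72 + 129 = 348 bits.
Saving = 387 − 348 = 39 bits.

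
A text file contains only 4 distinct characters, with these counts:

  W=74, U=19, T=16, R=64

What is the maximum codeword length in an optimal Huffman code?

3

Merge the two lowest-weight nodes at each step:
combine T(16), U(19) → 35
combine 35, R(64) → 99
combine W(74), 99 → 173
The rarest symbols sit at the bottom; the longest codeword is 3 bits.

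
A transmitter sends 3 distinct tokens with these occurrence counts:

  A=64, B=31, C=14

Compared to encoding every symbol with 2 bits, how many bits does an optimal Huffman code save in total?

Fixed-length: 2 bits × 109 symbols = 218 bits.
Huffman merges:
merge C(14) and B(31): 45
merge 45 and A(64): 109
Huffman total = 45 + 109 = 154 bits.
Saving = 218 − 154 = 64 bits.

64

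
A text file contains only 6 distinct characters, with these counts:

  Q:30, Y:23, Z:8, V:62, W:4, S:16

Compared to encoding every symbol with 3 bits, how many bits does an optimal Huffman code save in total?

114

Fixed-length: 3 bits × 143 symbols = 429 bits.
Huffman merges:
merge W(4) and Z(8): 12
merge 12 and S(16): 28
merge Y(23) and 28: 51
merge Q(30) and 51: 81
merge V(62) and 81: 143
Huffman total = 12 + 28 + 51 + 81 + 143 = 315 bits.
Saving = 429 − 315 = 114 bits.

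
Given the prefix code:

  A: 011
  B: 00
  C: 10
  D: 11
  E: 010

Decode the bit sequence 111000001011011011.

DCBBCDAA

Read left to right; each codeword is recognised as soon as it completes (prefix code):
  11→D | 10→C | 00→B | 00→B | 10→C | 11→D | 011→A | 011→A
Decoded message: DCBBCDAA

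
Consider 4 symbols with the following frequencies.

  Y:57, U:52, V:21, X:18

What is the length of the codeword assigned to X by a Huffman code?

3

Huffman merges, smallest pair first:
X(18) + V(21) → 39
39 + U(52) → 91
Y(57) + 91 → 148
X sits 3 levels below the root, so its codeword is 3 bits.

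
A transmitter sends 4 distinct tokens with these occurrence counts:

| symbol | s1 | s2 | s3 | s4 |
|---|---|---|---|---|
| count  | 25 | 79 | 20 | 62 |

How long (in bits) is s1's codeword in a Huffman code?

3

Build the tree from the bottom:
s3(20) + s1(25) → 45
45 + s4(62) → 107
s2(79) + 107 → 186
s1 sits 3 levels below the root, so its codeword is 3 bits.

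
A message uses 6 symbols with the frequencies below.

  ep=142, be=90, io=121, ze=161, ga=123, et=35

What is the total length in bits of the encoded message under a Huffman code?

Merge the two smallest weights repeatedly:
combine et(35), be(90) → 125
combine io(121), ga(123) → 244
combine 125, ep(142) → 267
combine ze(161), 244 → 405
combine 267, 405 → 672
The encoded length is the sum of every internal node's weight: 125 + 244 + 267 + 405 + 672 = 1713 bits.

1713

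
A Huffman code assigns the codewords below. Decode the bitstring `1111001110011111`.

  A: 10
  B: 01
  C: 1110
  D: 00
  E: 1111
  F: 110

Read left to right; each codeword is recognised as soon as it completes (prefix code):
  1111→E | 00→D | 1110→C | 01→B | 1111→E
Decoded message: EDCBE

EDCBE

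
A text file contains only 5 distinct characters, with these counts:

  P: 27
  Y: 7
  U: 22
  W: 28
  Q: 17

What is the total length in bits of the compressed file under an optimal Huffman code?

Greedily combine the two least-frequent nodes:
merge Y(7) and Q(17): 24
merge U(22) and 24: 46
merge P(27) and W(28): 55
merge 46 and 55: 101
Total encoded bits = sum of merged weights = 24 + 46 + 55 + 101 = 226.

226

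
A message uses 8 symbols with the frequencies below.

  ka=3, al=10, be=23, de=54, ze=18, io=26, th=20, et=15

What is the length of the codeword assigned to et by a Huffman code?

3

Build the tree from the bottom:
merge ka(3) and al(10): 13
merge 13 and et(15): 28
merge ze(18) and th(20): 38
merge be(23) and io(26): 49
merge 28 and 38: 66
merge 49 and de(54): 103
merge 66 and 103: 169
et sits 3 levels below the root, so its codeword is 3 bits.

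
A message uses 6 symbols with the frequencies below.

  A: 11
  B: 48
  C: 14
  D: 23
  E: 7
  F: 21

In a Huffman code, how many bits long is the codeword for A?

Repeatedly merge the two smallest:
merge E(7) and A(11): 18
merge C(14) and 18: 32
merge F(21) and D(23): 44
merge 32 and 44: 76
merge B(48) and 76: 124
A sits 4 levels below the root, so its codeword is 4 bits.

4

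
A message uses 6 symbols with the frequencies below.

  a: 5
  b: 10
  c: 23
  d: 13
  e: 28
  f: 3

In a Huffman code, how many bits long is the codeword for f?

4

Build the tree from the bottom:
combine f(3), a(5) → 8
combine 8, b(10) → 18
combine d(13), 18 → 31
combine c(23), e(28) → 51
combine 31, 51 → 82
f's leaf is at depth 4, giving a 4-bit codeword.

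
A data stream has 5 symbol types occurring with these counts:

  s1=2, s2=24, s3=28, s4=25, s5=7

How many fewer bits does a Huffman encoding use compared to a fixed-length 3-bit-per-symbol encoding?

77

Fixed-length: 3 bits × 86 symbols = 258 bits.
Huffman merges:
combine s1(2), s5(7) → 9
combine 9, s2(24) → 33
combine s4(25), s3(28) → 53
combine 33, 53 → 86
Huffman total = 9 + 33 + 53 + 86 = 181 bits.
Saving = 258 − 181 = 77 bits.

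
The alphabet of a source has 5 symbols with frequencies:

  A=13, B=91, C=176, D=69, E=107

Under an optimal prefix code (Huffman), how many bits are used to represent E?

2

Huffman merges, smallest pair first:
A(13) + D(69) → 82
82 + B(91) → 173
E(107) + 173 → 280
C(176) + 280 → 456
E's leaf is at depth 2, giving a 2-bit codeword.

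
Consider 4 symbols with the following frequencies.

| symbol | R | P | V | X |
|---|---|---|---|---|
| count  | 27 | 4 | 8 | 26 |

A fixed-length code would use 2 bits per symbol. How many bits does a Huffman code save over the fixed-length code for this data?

Fixed-length: 2 bits × 65 symbols = 130 bits.
Huffman merges:
P(4) + V(8) → 12
12 + X(26) → 38
R(27) + 38 → 65
Huffman total = 12 + 38 + 65 = 115 bits.
Saving = 130 − 115 = 15 bits.

15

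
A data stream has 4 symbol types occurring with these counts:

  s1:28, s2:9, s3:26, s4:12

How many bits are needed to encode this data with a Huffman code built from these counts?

143

Greedily combine the two least-frequent nodes:
combine s2(9), s4(12) → 21
combine 21, s3(26) → 47
combine s1(28), 47 → 75
Each symbol's bit-cost is frequency × depth; summing gives 143 bits (equivalently 21 + 47 + 75).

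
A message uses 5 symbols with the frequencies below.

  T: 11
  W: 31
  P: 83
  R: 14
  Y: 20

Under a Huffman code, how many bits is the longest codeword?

Merge the two lowest-weight nodes at each step:
merge T(11) and R(14): 25
merge Y(20) and 25: 45
merge W(31) and 45: 76
merge 76 and P(83): 159
Maximum depth reached is 4.

4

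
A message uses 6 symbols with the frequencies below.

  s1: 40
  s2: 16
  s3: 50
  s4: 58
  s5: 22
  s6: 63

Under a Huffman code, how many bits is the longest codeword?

4

Merge the two lowest-weight nodes at each step:
combine s2(16), s5(22) → 38
combine 38, s1(40) → 78
combine s3(50), s4(58) → 108
combine s6(63), 78 → 141
combine 108, 141 → 249
The rarest symbols sit at the bottom; the longest codeword is 4 bits.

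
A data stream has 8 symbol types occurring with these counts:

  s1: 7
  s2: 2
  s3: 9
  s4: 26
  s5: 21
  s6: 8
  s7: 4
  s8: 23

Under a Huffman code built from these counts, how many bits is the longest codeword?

5

Merge the two lowest-weight nodes at each step:
s2(2) + s7(4) → 6
6 + s1(7) → 13
s6(8) + s3(9) → 17
13 + 17 → 30
s5(21) + s8(23) → 44
s4(26) + 30 → 56
44 + 56 → 100
Maximum depth reached is 5.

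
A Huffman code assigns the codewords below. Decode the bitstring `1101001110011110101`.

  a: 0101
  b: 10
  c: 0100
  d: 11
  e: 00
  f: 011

Read left to right; each codeword is recognised as soon as it completes (prefix code):
  11→d | 0100→c | 11→d | 10→b | 011→f | 11→d | 0101→a
Decoded message: dcdbfda

dcdbfda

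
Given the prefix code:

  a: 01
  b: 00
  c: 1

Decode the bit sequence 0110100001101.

acabbcca

Read left to right; each codeword is recognised as soon as it completes (prefix code):
  01→a | 1→c | 01→a | 00→b | 00→b | 1→c | 1→c | 01→a
Decoded message: acabbcca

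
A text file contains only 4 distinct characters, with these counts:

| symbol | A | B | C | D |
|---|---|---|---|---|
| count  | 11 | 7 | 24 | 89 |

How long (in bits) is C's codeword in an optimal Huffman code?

Huffman merges, smallest pair first:
merge B(7) and A(11): 18
merge 18 and C(24): 42
merge 42 and D(89): 131
C's leaf is at depth 2, giving a 2-bit codeword.

2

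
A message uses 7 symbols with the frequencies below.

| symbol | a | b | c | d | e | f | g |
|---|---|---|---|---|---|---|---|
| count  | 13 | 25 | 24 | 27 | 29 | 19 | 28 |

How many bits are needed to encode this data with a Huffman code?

Build the Huffman tree bottom-up:
a(13) + f(19) → 32
c(24) + b(25) → 49
d(27) + g(28) → 55
e(29) + 32 → 61
49 + 55 → 104
61 + 104 → 165
The encoded length is the sum of every internal node's weight: 32 + 49 + 55 + 61 + 104 + 165 = 466 bits.

466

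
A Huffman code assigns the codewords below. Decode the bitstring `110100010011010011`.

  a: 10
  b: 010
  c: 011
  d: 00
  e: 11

ebdacbc

Read left to right; each codeword is recognised as soon as it completes (prefix code):
  11→e | 010→b | 00→d | 10→a | 011→c | 010→b | 011→c
Decoded message: ebdacbc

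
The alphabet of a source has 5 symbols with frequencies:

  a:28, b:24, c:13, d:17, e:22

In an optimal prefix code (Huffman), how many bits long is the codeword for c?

Huffman merges, smallest pair first:
merge c(13) and d(17): 30
merge e(22) and b(24): 46
merge a(28) and 30: 58
merge 46 and 58: 104
The subtree containing c is merged 3 times, so code length = 3.

3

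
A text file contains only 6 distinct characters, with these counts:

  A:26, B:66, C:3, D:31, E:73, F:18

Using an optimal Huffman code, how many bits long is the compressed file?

Merge the two smallest weights repeatedly:
combine C(3), F(18) → 21
combine 21, A(26) → 47
combine D(31), 47 → 78
combine B(66), E(73) → 139
combine 78, 139 → 217
The encoded length is the sum of every internal node's weight: 21 + 47 + 78 + 139 + 217 = 502 bits.

502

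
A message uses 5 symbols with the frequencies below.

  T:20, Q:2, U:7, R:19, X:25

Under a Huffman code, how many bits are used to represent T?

2

Repeatedly merge the two smallest:
merge Q(2) and U(7): 9
merge 9 and R(19): 28
merge T(20) and X(25): 45
merge 28 and 45: 73
The subtree containing T is merged 2 times, so code length = 2.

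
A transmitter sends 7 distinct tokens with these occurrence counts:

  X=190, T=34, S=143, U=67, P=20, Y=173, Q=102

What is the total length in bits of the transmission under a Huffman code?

Merge the two smallest weights repeatedly:
combine P(20), T(34) → 54
combine 54, U(67) → 121
combine Q(102), 121 → 223
combine S(143), Y(173) → 316
combine X(190), 223 → 413
combine 316, 413 → 729
Each symbol's bit-cost is frequency × depth; summing gives 1856 bits (equivalently 54 + 121 + 223 + 316 + 413 + 729).

1856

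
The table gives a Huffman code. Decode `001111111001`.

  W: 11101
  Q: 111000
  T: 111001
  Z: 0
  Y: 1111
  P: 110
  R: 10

Read left to right; each codeword is recognised as soon as it completes (prefix code):
  0→Z | 0→Z | 1111→Y | 111001→T
Decoded message: ZZYT

ZZYT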